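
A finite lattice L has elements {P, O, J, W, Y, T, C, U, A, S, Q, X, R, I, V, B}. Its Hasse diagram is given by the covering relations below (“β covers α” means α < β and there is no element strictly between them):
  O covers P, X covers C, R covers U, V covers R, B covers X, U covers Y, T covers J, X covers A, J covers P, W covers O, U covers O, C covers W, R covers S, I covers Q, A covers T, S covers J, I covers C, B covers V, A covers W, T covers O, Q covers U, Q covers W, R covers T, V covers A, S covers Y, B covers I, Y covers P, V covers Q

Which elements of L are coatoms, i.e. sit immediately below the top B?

I, V, X

The coatoms are exactly the elements covered by B: I, V, X.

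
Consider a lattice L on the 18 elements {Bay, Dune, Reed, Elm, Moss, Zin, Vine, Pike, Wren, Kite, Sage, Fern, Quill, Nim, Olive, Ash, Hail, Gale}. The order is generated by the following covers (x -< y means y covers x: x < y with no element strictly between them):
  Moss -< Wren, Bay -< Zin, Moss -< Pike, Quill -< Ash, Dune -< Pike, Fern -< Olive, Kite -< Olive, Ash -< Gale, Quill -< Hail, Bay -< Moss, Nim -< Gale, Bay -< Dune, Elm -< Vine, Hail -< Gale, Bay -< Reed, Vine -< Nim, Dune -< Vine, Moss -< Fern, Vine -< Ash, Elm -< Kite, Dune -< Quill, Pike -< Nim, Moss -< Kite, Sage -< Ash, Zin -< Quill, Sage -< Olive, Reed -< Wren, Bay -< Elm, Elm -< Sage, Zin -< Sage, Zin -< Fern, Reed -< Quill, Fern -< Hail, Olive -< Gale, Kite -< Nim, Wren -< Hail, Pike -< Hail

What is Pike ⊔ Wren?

Hail

Common upper bounds of {Pike, Wren}: Gale, Hail.
The least among these is Hail.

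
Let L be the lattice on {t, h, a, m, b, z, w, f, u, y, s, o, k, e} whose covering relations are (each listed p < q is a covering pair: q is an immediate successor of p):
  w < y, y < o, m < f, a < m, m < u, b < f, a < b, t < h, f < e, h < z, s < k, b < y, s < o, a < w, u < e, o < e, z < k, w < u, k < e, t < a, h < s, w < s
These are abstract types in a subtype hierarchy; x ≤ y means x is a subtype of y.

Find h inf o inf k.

h

Common lower bounds of {h, o, k}: h, t.
The greatest among these is h.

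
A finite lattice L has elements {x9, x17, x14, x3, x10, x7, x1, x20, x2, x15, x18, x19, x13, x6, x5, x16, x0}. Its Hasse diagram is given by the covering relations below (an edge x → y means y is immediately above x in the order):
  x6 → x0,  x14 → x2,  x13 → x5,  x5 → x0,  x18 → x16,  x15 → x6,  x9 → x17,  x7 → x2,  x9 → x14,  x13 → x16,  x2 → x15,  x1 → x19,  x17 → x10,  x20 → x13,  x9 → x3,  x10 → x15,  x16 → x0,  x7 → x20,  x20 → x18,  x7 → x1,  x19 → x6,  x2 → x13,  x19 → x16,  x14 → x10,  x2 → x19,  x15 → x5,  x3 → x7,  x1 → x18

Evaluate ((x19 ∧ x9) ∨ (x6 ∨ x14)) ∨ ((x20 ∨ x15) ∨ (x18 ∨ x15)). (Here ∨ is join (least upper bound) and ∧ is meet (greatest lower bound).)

x19 ∧ x9 = x9
x6 ∨ x14 = x6
x9 ∨ x6 = x6
x20 ∨ x15 = x5
x18 ∨ x15 = x0
x5 ∨ x0 = x0
x6 ∨ x0 = x0

x0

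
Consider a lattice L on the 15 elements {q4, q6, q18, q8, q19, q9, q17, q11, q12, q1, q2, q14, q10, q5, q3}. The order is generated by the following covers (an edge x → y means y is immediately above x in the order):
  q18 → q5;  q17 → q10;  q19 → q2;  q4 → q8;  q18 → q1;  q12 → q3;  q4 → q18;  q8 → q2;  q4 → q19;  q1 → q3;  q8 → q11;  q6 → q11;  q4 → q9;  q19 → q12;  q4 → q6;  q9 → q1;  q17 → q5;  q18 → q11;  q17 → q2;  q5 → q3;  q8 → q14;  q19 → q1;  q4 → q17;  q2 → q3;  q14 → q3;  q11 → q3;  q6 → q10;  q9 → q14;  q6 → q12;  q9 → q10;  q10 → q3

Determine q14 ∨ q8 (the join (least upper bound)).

q14

Common upper bounds of {q14, q8}: q14, q3.
The least among these is q14.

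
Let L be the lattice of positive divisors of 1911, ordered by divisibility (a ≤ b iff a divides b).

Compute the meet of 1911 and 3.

3

Common lower bounds of {1911, 3}: 1, 3.
The greatest among these is 3.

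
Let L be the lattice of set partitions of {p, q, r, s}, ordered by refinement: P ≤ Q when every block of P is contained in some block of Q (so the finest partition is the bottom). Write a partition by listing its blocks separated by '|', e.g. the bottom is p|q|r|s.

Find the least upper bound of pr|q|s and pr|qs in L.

The join of pr|q|s and pr|qs merges any blocks that overlap across the partitions, giving pr|qs.

pr|qs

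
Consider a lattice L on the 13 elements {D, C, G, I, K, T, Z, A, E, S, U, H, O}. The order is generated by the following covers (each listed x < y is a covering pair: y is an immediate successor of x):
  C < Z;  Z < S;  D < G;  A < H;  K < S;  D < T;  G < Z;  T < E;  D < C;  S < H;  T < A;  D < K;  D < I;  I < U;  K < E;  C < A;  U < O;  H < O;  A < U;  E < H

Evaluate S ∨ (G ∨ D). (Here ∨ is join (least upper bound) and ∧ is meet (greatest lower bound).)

S

G ∨ D = G
S ∨ G = S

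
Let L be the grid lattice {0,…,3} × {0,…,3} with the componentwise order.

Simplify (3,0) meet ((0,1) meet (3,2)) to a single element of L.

(0,0)

(0,1) ∧ (3,2) = (0,1)
(3,0) ∧ (0,1) = (0,0)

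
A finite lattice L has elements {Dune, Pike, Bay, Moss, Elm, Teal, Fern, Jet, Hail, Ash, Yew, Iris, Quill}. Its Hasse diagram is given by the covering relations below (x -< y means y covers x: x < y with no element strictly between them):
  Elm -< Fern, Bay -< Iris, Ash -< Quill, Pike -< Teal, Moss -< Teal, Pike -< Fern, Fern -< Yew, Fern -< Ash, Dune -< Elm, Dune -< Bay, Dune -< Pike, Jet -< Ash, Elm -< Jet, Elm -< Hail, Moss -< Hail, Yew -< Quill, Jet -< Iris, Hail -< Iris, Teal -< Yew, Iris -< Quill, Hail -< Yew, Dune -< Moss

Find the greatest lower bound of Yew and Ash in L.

Common lower bounds of {Yew, Ash}: Dune, Elm, Fern, Pike.
The greatest among these is Fern.

Fern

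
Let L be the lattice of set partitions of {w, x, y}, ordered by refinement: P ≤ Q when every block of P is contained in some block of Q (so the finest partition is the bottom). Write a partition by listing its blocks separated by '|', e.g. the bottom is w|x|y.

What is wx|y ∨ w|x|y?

The join of wx|y and w|x|y merges any blocks that overlap across the partitions, giving wx|y.

wx|y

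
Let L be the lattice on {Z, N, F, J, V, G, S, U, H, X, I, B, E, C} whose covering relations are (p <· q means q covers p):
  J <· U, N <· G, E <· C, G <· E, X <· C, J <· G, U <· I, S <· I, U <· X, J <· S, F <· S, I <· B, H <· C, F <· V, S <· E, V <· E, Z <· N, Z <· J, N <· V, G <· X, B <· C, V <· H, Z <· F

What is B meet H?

F

Common lower bounds of {B, H}: F, Z.
The greatest among these is F.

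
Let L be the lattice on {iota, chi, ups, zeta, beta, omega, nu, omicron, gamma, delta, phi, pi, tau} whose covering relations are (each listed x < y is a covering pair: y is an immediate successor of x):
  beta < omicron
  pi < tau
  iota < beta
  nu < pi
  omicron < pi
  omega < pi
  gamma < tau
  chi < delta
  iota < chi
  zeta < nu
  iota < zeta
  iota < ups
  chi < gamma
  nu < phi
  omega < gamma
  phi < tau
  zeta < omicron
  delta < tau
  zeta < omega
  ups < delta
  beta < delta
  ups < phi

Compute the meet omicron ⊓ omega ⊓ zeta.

Common lower bounds of {omicron, omega, zeta}: iota, zeta.
The greatest among these is zeta.

zeta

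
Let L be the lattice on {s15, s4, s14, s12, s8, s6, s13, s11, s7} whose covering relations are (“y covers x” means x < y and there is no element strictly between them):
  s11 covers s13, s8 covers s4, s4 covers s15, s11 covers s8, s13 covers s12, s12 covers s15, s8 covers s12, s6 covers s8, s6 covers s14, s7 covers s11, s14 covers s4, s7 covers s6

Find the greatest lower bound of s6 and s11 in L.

s8

Common lower bounds of {s6, s11}: s12, s15, s4, s8.
The greatest among these is s8.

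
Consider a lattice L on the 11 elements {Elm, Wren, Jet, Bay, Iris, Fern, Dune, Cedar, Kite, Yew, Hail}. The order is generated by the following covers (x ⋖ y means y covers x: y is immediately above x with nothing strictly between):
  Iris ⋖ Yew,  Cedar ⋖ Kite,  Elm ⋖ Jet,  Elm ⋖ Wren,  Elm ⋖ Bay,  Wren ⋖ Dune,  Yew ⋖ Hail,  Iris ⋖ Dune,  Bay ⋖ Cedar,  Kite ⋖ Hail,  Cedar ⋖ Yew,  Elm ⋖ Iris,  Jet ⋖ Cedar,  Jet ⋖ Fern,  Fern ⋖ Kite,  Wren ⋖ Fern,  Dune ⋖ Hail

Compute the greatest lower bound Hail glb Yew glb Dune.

Common lower bounds of {Hail, Yew, Dune}: Elm, Iris.
The greatest among these is Iris.

Iris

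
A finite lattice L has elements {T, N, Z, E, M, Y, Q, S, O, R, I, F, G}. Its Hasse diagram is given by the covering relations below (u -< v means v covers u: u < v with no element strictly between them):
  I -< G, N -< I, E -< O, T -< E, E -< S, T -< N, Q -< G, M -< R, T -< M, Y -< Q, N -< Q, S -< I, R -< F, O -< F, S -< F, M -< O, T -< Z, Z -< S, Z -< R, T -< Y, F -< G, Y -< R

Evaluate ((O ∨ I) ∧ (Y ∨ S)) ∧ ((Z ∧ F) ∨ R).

R

O ∨ I = G
Y ∨ S = F
G ∧ F = F
Z ∧ F = Z
Z ∨ R = R
F ∧ R = R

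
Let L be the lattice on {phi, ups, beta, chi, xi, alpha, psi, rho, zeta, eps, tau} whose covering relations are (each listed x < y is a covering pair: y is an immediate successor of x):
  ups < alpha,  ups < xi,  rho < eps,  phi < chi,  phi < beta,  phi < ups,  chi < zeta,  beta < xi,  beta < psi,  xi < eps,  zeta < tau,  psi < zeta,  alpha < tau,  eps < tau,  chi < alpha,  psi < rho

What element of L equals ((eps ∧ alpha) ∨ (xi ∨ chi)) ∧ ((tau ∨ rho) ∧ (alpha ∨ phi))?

eps ∧ alpha = ups
xi ∨ chi = tau
ups ∨ tau = tau
tau ∨ rho = tau
alpha ∨ phi = alpha
tau ∧ alpha = alpha
tau ∧ alpha = alpha

alpha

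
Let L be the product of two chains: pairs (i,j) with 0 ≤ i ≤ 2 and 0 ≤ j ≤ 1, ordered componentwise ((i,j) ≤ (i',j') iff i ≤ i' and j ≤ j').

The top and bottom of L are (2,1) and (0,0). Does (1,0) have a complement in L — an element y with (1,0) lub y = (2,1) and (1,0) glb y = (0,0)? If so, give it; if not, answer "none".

none

For every candidate y, either (1,0) ∨ y ≠ (2,1) or (1,0) ∧ y ≠ (0,0); no complement exists.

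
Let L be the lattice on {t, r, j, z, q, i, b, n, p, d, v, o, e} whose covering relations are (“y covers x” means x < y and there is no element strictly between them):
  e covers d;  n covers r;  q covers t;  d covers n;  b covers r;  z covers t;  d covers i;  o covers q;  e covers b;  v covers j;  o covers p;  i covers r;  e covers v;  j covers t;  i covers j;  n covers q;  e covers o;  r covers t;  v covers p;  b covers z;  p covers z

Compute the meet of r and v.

t

Common lower bounds of {r, v}: t.
The greatest among these is t.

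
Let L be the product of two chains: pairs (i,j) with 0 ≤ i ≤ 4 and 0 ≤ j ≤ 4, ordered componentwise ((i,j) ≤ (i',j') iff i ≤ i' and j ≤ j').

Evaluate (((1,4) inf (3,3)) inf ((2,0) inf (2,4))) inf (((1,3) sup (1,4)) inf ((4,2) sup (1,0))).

(1,0)

(1,4) ∧ (3,3) = (1,3)
(2,0) ∧ (2,4) = (2,0)
(1,3) ∧ (2,0) = (1,0)
(1,3) ∨ (1,4) = (1,4)
(4,2) ∨ (1,0) = (4,2)
(1,4) ∧ (4,2) = (1,2)
(1,0) ∧ (1,2) = (1,0)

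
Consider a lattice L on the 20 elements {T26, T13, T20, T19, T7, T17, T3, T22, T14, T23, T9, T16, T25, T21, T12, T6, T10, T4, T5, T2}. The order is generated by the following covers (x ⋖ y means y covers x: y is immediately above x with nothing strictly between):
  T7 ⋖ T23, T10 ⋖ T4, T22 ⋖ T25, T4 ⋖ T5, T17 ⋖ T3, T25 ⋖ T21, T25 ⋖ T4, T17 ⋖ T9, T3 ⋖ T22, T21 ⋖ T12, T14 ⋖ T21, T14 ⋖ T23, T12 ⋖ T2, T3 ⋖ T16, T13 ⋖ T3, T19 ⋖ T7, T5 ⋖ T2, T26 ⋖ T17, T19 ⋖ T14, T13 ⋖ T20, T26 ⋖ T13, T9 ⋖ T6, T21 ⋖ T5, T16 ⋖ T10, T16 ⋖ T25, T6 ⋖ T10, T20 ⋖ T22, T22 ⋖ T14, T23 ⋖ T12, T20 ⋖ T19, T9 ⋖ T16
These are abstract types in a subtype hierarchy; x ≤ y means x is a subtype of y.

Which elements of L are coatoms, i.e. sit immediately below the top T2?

T12, T5

The coatoms are exactly the elements covered by T2: T12, T5.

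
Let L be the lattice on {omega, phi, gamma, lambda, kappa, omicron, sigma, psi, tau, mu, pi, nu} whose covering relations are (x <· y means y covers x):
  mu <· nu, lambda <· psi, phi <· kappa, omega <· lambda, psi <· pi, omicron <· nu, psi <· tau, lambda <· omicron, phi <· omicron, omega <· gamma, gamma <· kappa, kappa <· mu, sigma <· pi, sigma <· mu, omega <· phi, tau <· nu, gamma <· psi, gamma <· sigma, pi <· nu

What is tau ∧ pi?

psi

Common lower bounds of {tau, pi}: gamma, lambda, omega, psi.
The greatest among these is psi.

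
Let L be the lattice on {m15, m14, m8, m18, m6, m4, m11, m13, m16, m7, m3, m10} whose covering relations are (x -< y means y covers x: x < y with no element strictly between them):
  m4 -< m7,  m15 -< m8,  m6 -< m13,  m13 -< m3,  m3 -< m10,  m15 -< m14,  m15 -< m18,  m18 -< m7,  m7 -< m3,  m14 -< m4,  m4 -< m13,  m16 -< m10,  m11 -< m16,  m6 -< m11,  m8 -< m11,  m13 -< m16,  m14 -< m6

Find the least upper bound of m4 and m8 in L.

m16

Common upper bounds of {m4, m8}: m10, m16.
The least among these is m16.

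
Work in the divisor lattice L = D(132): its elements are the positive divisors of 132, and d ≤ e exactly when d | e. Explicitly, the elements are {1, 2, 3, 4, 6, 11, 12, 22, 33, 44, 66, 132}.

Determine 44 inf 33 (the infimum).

11

Common lower bounds of {44, 33}: 1, 11.
The greatest among these is 11.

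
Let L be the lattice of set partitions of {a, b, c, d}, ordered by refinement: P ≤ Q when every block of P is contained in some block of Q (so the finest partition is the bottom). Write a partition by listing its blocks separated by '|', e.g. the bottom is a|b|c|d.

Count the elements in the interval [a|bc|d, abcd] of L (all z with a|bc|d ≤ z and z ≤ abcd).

5

The interval [a|bc|d, abcd] = {abcd, abc|d, ad|bc, a|bcd, a|bc|d}, which has 5 elements.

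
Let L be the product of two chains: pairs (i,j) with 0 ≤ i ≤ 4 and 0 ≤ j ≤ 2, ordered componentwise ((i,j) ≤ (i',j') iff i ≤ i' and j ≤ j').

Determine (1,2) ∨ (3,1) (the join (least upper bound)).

(3,2)

Common upper bounds of {(1,2), (3,1)}: (3,2), (4,2).
The least among these is (3,2).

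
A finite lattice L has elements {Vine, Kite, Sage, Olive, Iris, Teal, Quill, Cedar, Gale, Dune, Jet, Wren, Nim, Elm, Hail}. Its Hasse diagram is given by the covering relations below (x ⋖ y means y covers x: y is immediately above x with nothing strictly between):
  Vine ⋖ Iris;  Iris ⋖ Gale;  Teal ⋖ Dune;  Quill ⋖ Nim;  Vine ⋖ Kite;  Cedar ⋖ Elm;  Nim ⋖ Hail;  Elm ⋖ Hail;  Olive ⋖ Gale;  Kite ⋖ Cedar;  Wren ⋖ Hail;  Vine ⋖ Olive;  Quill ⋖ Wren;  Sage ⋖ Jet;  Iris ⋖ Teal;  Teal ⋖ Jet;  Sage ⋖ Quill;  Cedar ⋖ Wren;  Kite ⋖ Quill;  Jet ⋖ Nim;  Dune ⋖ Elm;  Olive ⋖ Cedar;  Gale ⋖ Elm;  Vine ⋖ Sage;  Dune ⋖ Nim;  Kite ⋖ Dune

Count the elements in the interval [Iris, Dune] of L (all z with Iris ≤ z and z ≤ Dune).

The interval [Iris, Dune] = {Dune, Iris, Teal}, which has 3 elements.

3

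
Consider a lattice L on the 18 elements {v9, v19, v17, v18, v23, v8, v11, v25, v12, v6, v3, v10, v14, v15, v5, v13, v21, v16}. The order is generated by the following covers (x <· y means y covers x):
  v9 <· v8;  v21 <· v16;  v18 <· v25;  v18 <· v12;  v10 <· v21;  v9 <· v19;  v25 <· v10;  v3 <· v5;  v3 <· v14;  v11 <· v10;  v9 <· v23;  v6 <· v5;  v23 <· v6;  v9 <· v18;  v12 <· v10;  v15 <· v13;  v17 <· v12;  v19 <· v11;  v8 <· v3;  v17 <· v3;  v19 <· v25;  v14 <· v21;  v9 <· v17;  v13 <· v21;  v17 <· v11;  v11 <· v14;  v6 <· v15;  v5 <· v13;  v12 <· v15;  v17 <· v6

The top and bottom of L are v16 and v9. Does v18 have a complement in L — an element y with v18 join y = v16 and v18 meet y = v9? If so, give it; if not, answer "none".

none

For every candidate y, either v18 ∨ y ≠ v16 or v18 ∧ y ≠ v9; no complement exists.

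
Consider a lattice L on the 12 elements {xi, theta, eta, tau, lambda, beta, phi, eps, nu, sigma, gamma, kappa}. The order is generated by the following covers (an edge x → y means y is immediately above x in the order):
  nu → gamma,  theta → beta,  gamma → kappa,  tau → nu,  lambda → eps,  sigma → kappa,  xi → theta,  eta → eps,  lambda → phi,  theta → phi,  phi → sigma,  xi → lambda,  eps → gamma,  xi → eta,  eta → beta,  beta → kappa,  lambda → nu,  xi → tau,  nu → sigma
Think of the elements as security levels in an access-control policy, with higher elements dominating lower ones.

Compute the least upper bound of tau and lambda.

nu

Common upper bounds of {tau, lambda}: gamma, kappa, nu, sigma.
The least among these is nu.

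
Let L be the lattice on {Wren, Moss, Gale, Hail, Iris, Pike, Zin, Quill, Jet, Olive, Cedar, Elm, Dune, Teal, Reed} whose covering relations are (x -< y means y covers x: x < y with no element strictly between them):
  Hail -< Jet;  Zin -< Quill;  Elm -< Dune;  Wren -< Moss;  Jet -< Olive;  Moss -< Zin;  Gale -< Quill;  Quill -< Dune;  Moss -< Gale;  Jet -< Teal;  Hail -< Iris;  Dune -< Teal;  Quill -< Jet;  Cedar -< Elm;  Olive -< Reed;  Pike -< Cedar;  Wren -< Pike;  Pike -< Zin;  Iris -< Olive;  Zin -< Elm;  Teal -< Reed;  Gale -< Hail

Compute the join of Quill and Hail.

Jet

Common upper bounds of {Quill, Hail}: Jet, Olive, Reed, Teal.
The least among these is Jet.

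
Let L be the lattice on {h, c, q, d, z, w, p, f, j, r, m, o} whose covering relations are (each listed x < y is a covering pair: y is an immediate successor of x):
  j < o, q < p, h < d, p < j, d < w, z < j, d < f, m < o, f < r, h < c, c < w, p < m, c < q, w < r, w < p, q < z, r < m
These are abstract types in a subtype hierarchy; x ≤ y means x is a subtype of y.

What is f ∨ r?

Common upper bounds of {f, r}: m, o, r.
The least among these is r.

r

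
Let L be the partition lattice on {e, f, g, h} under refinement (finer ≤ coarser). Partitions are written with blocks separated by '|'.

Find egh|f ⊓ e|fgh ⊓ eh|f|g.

e|f|g|h

Common lower bounds of {egh|f, e|fgh, eh|f|g}: e|f|g|h.
The greatest among these is e|f|g|h.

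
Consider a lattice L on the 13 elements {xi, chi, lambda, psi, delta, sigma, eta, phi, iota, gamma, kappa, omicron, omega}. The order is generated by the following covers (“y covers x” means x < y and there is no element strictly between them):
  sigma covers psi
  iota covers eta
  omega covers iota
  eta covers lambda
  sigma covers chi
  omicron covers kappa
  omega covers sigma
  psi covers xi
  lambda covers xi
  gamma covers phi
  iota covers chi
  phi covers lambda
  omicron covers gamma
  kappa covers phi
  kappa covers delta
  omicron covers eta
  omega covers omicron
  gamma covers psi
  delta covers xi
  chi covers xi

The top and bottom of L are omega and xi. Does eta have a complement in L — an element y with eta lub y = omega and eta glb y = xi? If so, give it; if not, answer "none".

Need y with eta ∨ y = omega and eta ∧ y = xi.
Checking each element gives: sigma.

sigma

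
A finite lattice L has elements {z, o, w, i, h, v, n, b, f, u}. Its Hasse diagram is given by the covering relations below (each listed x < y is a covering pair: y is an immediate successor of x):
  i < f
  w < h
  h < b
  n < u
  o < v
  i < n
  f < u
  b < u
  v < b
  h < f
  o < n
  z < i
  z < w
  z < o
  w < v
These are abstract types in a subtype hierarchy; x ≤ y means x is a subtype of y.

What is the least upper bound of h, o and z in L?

b

Common upper bounds of {h, o, z}: b, u.
The least among these is b.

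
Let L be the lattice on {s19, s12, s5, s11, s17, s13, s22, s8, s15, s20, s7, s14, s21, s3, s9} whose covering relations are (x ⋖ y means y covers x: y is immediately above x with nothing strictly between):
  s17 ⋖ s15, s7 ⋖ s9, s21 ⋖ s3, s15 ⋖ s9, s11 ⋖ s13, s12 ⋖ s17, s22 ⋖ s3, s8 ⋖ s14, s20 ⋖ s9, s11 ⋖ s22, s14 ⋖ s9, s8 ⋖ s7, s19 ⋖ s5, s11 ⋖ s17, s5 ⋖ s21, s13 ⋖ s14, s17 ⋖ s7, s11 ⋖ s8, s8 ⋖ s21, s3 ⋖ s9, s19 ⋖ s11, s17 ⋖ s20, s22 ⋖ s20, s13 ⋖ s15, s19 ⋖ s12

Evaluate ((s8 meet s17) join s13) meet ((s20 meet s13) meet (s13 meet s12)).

s8 ∧ s17 = s11
s11 ∨ s13 = s13
s20 ∧ s13 = s11
s13 ∧ s12 = s19
s11 ∧ s19 = s19
s13 ∧ s19 = s19

s19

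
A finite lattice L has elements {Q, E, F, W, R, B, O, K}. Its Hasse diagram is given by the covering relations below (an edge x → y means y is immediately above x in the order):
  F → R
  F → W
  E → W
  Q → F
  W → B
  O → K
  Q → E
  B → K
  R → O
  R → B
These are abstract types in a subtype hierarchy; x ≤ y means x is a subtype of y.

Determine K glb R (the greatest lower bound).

R

Common lower bounds of {K, R}: F, Q, R.
The greatest among these is R.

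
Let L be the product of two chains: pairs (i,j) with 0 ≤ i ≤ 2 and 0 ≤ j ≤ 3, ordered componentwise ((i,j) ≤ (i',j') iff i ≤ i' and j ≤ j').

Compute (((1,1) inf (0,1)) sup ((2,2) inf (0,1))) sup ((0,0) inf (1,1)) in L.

(0,1)

(1,1) ∧ (0,1) = (0,1)
(2,2) ∧ (0,1) = (0,1)
(0,1) ∨ (0,1) = (0,1)
(0,0) ∧ (1,1) = (0,0)
(0,1) ∨ (0,0) = (0,1)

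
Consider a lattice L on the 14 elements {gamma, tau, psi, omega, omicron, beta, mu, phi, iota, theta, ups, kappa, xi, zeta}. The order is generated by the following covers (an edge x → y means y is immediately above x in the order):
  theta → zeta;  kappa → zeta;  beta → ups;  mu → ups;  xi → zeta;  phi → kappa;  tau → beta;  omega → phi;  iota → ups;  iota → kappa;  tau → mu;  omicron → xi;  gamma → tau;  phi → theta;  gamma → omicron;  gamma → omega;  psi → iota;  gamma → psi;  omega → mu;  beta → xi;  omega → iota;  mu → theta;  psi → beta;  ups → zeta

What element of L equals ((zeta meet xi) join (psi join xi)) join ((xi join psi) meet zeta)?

zeta ∧ xi = xi
psi ∨ xi = xi
xi ∨ xi = xi
xi ∨ psi = xi
xi ∧ zeta = xi
xi ∨ xi = xi

xi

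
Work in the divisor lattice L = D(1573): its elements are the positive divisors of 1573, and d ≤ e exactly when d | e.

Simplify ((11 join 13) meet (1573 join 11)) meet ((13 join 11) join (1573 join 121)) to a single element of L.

11 ∨ 13 = 143
1573 ∨ 11 = 1573
143 ∧ 1573 = 143
13 ∨ 11 = 143
1573 ∨ 121 = 1573
143 ∨ 1573 = 1573
143 ∧ 1573 = 143

143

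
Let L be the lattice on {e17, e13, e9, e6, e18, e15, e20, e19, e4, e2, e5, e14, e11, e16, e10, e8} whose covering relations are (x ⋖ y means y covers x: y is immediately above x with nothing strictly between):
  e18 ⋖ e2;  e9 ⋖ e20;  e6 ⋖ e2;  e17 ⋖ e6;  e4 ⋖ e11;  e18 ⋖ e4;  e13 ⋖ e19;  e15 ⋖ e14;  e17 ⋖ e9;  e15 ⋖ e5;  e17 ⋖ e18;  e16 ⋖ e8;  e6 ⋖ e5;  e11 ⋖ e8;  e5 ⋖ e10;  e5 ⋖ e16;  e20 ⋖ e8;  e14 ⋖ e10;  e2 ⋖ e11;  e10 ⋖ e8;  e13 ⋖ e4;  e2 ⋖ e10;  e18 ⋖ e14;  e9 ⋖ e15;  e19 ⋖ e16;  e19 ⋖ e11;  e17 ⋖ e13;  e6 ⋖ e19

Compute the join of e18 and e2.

Common upper bounds of {e18, e2}: e10, e11, e2, e8.
The least among these is e2.

e2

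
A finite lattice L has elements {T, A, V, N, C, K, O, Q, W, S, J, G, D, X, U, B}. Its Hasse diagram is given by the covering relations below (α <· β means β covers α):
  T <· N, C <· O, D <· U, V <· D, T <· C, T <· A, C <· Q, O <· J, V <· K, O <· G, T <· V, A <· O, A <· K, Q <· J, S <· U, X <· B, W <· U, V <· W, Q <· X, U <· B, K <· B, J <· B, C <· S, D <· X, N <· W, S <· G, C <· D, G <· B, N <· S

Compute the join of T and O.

Common upper bounds of {T, O}: B, G, J, O.
The least among these is O.

O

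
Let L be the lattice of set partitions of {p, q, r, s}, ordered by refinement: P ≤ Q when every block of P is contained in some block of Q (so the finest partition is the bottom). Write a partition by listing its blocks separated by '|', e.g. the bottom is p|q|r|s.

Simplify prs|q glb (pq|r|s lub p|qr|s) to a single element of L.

pr|q|s

pq|r|s ∨ p|qr|s = pqr|s
prs|q ∧ pqr|s = pr|q|s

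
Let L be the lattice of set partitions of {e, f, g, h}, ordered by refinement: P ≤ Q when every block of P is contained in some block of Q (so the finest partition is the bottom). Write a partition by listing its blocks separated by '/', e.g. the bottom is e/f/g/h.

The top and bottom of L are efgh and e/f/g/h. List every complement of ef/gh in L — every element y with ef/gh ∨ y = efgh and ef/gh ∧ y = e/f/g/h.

e/fg/h, e/fh/g, eg/f/h, eg/fh, eh/f/g, eh/fg

Need y with ef/gh ∨ y = efgh and ef/gh ∧ y = e/f/g/h.
Checking each element gives: e/fg/h, e/fh/g, eg/f/h, eg/fh, eh/f/g, eh/fg.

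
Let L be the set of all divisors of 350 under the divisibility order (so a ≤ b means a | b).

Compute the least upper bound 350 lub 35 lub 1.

350

Common upper bounds of {350, 35, 1}: 350.
The least among these is 350.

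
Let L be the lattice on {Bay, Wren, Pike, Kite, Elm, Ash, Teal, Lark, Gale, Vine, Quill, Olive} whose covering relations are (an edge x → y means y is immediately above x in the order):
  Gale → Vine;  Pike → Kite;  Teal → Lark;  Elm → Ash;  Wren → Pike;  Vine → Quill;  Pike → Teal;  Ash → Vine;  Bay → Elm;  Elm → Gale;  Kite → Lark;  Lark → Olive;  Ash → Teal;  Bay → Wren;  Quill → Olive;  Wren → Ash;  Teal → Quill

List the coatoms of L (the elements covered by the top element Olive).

Lark, Quill

The coatoms are exactly the elements covered by Olive: Lark, Quill.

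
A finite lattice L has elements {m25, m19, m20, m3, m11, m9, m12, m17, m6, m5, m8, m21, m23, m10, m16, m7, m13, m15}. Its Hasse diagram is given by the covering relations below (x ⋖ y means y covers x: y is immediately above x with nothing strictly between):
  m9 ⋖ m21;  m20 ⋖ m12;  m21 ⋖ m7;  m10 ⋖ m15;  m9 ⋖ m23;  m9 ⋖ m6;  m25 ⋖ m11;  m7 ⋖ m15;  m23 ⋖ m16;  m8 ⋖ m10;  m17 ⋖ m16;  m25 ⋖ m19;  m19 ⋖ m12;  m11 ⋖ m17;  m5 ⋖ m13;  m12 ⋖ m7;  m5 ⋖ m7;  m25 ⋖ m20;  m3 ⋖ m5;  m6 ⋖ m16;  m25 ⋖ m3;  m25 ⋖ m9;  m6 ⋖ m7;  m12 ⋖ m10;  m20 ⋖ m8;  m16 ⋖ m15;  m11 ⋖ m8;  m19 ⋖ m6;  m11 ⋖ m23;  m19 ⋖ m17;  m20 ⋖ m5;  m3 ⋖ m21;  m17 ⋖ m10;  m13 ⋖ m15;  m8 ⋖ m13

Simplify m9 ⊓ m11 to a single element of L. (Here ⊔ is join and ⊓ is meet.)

m25

m9 ∧ m11 = m25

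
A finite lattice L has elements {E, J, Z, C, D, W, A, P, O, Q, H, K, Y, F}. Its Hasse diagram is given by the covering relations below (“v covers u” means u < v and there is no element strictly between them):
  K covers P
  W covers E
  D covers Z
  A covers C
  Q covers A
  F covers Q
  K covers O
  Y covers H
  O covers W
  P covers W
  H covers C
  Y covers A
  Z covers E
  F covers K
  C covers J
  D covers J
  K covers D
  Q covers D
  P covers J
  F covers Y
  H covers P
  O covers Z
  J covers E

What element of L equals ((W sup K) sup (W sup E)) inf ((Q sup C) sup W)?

K

W ∨ K = K
W ∨ E = W
K ∨ W = K
Q ∨ C = Q
Q ∨ W = F
K ∧ F = K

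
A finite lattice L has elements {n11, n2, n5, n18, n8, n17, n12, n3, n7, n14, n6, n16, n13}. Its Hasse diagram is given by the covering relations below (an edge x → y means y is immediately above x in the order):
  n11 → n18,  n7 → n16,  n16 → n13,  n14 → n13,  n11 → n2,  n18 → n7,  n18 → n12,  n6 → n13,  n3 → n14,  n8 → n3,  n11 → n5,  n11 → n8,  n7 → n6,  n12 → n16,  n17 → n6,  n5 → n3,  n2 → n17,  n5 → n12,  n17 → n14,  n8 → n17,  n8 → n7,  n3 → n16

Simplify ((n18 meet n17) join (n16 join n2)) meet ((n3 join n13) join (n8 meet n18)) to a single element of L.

n13

n18 ∧ n17 = n11
n16 ∨ n2 = n13
n11 ∨ n13 = n13
n3 ∨ n13 = n13
n8 ∧ n18 = n11
n13 ∨ n11 = n13
n13 ∧ n13 = n13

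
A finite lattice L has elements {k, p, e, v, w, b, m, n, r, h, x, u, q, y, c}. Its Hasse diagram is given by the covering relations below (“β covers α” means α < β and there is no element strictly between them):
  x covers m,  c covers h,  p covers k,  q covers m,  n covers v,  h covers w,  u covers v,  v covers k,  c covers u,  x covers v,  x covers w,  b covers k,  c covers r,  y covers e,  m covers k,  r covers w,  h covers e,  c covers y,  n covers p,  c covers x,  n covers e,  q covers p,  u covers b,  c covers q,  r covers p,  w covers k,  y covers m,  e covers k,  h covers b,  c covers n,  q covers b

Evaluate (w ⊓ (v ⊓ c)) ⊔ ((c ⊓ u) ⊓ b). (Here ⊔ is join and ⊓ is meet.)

b

v ∧ c = v
w ∧ v = k
c ∧ u = u
u ∧ b = b
k ∨ b = b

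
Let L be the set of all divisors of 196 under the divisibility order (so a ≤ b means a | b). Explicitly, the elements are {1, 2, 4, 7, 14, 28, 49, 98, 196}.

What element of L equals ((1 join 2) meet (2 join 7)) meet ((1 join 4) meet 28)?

1 ∨ 2 = 2
2 ∨ 7 = 14
2 ∧ 14 = 2
1 ∨ 4 = 4
4 ∧ 28 = 4
2 ∧ 4 = 2

2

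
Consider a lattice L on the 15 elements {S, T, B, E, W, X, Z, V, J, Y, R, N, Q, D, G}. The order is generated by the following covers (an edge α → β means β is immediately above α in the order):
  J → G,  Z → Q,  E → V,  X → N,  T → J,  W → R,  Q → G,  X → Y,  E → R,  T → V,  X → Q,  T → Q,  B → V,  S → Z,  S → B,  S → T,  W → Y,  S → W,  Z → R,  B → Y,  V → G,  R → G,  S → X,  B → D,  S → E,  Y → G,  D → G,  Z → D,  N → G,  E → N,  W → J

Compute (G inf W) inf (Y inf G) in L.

W

G ∧ W = W
Y ∧ G = Y
W ∧ Y = W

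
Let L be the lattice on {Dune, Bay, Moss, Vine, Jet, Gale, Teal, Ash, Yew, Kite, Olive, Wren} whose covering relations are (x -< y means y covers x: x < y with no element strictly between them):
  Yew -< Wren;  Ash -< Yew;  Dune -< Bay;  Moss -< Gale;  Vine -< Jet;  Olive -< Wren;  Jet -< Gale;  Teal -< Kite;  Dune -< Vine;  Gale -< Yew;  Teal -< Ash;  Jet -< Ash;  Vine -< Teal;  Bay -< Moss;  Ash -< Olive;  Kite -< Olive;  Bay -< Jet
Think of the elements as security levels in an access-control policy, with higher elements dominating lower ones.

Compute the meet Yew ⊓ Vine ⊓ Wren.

Common lower bounds of {Yew, Vine, Wren}: Dune, Vine.
The greatest among these is Vine.

Vine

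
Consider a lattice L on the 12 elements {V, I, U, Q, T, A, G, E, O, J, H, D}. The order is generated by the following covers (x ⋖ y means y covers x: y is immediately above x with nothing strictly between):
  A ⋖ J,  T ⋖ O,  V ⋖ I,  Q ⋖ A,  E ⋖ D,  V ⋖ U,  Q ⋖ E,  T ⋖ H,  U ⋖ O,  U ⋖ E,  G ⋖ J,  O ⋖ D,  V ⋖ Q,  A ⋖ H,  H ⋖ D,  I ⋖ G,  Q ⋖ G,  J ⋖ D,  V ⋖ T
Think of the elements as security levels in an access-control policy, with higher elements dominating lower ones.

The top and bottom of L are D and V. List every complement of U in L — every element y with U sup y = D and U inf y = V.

Need y with U ∨ y = D and U ∧ y = V.
Checking each element gives: A, G, H, I, J.

A, G, H, I, J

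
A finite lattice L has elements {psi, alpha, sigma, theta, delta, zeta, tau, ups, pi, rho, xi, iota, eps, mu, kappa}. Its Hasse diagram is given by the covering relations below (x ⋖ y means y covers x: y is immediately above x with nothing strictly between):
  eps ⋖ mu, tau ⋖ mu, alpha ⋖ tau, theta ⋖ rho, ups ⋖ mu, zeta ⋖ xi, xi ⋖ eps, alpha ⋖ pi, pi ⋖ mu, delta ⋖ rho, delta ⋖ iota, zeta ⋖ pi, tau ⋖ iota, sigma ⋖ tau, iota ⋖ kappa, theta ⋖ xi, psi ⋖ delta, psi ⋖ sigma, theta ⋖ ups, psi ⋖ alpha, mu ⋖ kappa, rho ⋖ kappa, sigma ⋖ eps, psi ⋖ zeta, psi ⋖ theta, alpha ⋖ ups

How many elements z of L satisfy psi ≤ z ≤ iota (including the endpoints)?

6

The interval [psi, iota] = {alpha, delta, iota, psi, sigma, tau}, which has 6 elements.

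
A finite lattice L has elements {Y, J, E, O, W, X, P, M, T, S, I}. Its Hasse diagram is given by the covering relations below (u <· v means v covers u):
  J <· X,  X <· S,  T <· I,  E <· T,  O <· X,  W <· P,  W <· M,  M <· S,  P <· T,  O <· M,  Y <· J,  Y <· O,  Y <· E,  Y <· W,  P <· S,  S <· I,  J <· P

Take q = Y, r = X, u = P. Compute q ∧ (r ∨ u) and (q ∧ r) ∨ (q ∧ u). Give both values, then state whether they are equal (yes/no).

Y; Y; yes

r ∨ u = S, so q ∧ (r ∨ u) = Y ∧ S = Y.
q ∧ r = Y and q ∧ u = Y, so (q ∧ r) ∨ (q ∧ u) = Y ∨ Y = Y.
Equal: yes.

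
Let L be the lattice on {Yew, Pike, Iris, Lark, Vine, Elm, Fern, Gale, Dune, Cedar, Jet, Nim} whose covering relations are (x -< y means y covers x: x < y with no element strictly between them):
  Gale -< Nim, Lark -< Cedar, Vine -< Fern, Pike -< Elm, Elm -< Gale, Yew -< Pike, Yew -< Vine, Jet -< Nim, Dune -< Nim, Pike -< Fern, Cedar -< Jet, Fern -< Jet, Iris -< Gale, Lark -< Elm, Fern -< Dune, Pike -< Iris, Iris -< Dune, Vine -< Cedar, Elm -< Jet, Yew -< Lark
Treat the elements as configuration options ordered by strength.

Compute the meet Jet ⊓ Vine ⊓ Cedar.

Common lower bounds of {Jet, Vine, Cedar}: Vine, Yew.
The greatest among these is Vine.

Vine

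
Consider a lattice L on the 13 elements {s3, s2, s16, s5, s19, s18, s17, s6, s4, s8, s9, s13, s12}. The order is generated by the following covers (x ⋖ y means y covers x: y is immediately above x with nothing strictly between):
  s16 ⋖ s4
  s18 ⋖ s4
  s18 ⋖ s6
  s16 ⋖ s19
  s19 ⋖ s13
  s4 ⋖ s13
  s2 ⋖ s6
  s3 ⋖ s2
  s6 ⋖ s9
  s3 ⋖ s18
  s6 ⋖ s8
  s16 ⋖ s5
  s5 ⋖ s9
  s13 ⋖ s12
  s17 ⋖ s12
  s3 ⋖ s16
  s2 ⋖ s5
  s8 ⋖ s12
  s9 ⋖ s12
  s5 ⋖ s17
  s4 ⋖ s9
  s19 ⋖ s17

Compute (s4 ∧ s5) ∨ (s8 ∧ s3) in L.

s16

s4 ∧ s5 = s16
s8 ∧ s3 = s3
s16 ∨ s3 = s16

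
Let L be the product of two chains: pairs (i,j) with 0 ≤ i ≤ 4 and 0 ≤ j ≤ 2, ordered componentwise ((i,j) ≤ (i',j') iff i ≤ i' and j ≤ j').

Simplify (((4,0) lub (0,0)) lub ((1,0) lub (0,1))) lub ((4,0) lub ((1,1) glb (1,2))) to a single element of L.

(4,1)

(4,0) ∨ (0,0) = (4,0)
(1,0) ∨ (0,1) = (1,1)
(4,0) ∨ (1,1) = (4,1)
(1,1) ∧ (1,2) = (1,1)
(4,0) ∨ (1,1) = (4,1)
(4,1) ∨ (4,1) = (4,1)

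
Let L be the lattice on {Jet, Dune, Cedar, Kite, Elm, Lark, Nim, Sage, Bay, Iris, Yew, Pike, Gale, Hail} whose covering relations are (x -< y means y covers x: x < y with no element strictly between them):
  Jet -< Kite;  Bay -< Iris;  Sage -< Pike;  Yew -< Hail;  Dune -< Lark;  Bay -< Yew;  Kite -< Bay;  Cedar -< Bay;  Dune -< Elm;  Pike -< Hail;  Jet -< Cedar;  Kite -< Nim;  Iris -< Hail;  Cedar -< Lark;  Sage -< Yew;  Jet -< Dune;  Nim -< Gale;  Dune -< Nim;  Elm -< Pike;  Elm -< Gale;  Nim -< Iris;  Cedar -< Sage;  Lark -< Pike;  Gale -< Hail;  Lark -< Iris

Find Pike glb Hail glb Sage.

Common lower bounds of {Pike, Hail, Sage}: Cedar, Jet, Sage.
The greatest among these is Sage.

Sage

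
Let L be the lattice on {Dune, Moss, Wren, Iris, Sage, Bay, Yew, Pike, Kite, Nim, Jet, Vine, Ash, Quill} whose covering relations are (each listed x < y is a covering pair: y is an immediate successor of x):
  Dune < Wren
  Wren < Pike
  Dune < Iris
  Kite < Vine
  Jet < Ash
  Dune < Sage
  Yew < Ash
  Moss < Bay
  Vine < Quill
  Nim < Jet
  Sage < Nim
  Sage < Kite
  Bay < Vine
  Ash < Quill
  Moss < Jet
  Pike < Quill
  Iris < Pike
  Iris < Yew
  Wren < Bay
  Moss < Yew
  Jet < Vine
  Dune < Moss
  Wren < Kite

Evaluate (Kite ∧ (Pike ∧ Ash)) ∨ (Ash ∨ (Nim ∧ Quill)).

Ash

Pike ∧ Ash = Iris
Kite ∧ Iris = Dune
Nim ∧ Quill = Nim
Ash ∨ Nim = Ash
Dune ∨ Ash = Ash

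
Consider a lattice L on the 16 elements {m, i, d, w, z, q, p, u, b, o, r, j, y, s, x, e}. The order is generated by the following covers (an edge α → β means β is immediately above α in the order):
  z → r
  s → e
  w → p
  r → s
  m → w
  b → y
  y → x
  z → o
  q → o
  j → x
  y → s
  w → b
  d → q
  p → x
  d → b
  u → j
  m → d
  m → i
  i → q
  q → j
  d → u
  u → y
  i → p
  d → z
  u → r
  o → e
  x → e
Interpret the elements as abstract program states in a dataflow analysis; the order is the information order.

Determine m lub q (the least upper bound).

Common upper bounds of {m, q}: e, j, o, q, x.
The least among these is q.

q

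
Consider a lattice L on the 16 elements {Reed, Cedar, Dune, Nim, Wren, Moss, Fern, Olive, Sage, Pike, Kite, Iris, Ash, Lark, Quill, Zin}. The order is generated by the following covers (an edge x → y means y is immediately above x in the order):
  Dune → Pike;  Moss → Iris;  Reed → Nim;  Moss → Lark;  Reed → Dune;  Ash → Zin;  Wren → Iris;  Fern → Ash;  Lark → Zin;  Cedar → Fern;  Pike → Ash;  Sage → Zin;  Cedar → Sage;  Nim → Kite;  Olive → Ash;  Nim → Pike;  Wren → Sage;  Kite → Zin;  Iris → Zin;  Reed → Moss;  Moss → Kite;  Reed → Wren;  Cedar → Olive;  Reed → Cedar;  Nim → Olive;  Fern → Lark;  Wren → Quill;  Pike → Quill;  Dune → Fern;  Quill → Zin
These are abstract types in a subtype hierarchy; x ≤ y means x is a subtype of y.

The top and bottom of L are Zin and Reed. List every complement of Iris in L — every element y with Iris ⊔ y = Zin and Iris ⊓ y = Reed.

Need y with Iris ∨ y = Zin and Iris ∧ y = Reed.
Checking each element gives: Ash, Cedar, Dune, Fern, Nim, Olive, Pike.

Ash, Cedar, Dune, Fern, Nim, Olive, Pike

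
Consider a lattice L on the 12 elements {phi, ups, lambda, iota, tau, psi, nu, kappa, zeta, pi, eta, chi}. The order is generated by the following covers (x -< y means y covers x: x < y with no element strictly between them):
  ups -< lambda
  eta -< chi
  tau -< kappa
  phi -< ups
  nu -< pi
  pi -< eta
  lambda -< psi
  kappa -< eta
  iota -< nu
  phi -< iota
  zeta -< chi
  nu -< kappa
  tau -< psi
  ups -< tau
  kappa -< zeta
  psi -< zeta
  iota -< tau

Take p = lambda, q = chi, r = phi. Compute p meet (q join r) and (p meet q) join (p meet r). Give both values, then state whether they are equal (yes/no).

q join r = chi, so p meet (q join r) = lambda meet chi = lambda.
p meet q = lambda and p meet r = phi, so (p meet q) join (p meet r) = lambda join phi = lambda.
Equal: yes.

lambda; lambda; yes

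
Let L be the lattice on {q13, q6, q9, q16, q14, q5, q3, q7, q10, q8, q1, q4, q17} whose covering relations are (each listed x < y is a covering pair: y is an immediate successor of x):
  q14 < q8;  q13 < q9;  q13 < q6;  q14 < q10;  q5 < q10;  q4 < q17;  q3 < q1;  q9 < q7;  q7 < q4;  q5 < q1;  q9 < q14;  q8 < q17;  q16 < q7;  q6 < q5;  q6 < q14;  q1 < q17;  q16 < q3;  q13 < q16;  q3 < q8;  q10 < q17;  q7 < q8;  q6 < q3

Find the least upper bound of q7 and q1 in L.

q17

Common upper bounds of {q7, q1}: q17.
The least among these is q17.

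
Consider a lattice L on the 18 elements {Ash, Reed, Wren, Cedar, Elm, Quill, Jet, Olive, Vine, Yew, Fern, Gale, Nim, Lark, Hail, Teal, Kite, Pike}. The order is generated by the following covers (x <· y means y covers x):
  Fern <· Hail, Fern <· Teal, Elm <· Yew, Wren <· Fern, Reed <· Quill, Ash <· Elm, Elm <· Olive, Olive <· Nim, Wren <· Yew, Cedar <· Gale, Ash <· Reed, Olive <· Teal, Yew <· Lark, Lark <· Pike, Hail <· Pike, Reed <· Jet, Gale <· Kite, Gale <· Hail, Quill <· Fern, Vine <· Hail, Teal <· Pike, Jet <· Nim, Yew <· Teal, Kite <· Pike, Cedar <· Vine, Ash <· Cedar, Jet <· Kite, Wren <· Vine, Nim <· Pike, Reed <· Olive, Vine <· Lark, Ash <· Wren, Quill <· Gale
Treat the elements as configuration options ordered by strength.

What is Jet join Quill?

Kite

Common upper bounds of {Jet, Quill}: Kite, Pike.
The least among these is Kite.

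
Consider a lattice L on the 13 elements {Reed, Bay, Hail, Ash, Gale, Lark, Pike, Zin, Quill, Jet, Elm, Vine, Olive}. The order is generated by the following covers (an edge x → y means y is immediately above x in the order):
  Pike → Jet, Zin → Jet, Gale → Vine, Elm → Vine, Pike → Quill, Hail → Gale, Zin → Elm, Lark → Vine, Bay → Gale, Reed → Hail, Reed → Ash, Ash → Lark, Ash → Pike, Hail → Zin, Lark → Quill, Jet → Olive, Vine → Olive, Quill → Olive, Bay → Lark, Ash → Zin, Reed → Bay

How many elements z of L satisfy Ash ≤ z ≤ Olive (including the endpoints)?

9

The interval [Ash, Olive] = {Ash, Elm, Jet, Lark, Olive, Pike, Quill, Vine, Zin}, which has 9 elements.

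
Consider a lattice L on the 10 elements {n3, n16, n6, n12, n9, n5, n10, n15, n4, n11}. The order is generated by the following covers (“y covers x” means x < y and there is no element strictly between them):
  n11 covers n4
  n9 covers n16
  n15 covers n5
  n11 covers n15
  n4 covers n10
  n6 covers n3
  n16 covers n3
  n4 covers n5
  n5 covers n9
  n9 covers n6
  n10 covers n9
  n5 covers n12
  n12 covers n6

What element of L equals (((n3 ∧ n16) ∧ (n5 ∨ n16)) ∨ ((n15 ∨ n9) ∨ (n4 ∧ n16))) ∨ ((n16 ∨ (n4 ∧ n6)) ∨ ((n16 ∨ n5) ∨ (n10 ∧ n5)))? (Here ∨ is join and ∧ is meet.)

n15

n3 ∧ n16 = n3
n5 ∨ n16 = n5
n3 ∧ n5 = n3
n15 ∨ n9 = n15
n4 ∧ n16 = n16
n15 ∨ n16 = n15
n3 ∨ n15 = n15
n4 ∧ n6 = n6
n16 ∨ n6 = n9
n16 ∨ n5 = n5
n10 ∧ n5 = n9
n5 ∨ n9 = n5
n9 ∨ n5 = n5
n15 ∨ n5 = n15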